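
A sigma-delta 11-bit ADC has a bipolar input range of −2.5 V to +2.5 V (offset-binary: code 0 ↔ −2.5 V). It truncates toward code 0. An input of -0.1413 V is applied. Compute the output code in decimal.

With 2048 levels over 5 V, one step is 2.441 mV.
(V_in − V_low)/LSB = (-0.1413 − (−2.5)) / 0.00244141 = 966.124.
Floor → code 966.

code 966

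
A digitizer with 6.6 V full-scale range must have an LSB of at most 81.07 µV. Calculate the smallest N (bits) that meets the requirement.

17 bits

Number of steps required ≥ 6.6 V / 81.07 µV = 81411.13.
Need 2^N ≥ 81411.13; 2^16 = 65536, 2^17 = 131072.
Minimum N = 17.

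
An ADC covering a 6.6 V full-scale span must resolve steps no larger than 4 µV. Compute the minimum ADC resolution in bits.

21 bits

Number of steps required ≥ 6.6 V / 4 µV = 1650000.00.
Need 2^N ≥ 1650000.00; 2^20 = 1048576, 2^21 = 2097152.
Minimum N = 21.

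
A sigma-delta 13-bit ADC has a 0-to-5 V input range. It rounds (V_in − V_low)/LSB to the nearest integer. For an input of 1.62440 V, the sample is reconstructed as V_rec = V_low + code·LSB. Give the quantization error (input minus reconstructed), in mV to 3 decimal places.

0.254 mV

LSB = 5/2^13 = 0.610 mV.
Scaled input = 2661.4170 LSBs, so code = 2661.
V_rec = 0 + 2661·0.000610352 = 1.6241455 V.
Difference: 0.000254492 V → 0.254 mV.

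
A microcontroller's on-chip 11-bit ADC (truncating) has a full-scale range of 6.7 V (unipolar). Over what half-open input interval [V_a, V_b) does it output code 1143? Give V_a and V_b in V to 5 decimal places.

[3.73931 V, 3.74258 V)

LSB = 6.7/2^11 = 3.271 mV.
V_a = V_low + 1143·LSB = 3.73931 V; V_b = V_low + 1144·LSB = 3.74258 V.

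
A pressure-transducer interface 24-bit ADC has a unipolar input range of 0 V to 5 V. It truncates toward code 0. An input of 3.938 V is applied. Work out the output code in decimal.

With 16777216 levels over 5 V, one step is 0.30 µV.
Input sits at 13213735.322 steps above V_low.
Floor → code 13213735.

code 13213735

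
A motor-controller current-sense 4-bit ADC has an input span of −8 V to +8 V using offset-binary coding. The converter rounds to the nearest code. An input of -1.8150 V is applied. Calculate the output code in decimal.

code 6

LSB = 16 V / 16 = 1.0000 V.
Input sits at 6.185 steps above V_low.
So the output code is 6.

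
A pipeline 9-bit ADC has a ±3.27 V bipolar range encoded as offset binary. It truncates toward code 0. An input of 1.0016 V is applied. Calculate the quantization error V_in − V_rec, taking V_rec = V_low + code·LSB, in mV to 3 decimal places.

Step size: 6.54 V ÷ 2^9 = 12.773 mV.
(V_in − V_low)/LSB = (1.0016 − (−3.27))/0.0127734 = 334.4127 → code 334 (floor).
Code 334 maps back to (−3.27) + 334×0.0127734 V = 0.99632813 V.
V_in − V_rec = 0.00527187 V = 5.272 mV.

5.272 mV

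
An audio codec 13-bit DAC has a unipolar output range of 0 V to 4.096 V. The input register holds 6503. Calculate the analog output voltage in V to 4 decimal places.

LSB = 4.096 V / 2^13 = 0.500 mV.
V_out = 0 + 6503 × 0.0005 V = 3.2515 V.

3.2515 V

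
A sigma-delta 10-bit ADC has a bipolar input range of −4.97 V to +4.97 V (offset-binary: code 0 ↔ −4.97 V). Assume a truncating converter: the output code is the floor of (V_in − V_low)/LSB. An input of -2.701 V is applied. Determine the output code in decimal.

With 1024 levels over 9.94 V, one step is 9.707 mV.
(V_in − V_low)/LSB = (-2.701 − (−4.97)) / 0.00970703 = 233.748.
So the output code is 233.

code 233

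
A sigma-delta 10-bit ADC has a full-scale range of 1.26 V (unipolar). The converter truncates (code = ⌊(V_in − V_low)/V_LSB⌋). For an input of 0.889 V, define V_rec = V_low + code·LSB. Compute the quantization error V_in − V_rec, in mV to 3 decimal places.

0.602 mV

Step size: 1.26 V ÷ 2^10 = 1.230 mV.
(0.889 − 0)/0.00123047 = 722.4889; ⌊·⌋ gives code 722.
Code 722 maps back to 0 + 722×0.00123047 V = 0.88839844 V.
Difference: 0.000601562 V → 0.602 mV.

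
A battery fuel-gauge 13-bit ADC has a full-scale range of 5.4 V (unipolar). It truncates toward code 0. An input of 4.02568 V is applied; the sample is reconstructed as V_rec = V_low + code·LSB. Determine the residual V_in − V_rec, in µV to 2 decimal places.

One LSB is 5.4 V / 8192 = 0.659 mV.
Scaled input = 6107.1057 LSBs, so code = 6107.
Code 6107 maps back to 0 + 6107×0.00065918 V = 4.0256104 V.
Error = 4.02568 − 4.0256104 = 6.96484e-05 V = 69.65 µV.

69.65 µV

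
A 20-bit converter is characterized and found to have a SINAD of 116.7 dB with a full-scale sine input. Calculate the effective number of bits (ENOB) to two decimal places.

ENOB = (SINAD − 1.76) / 6.02 = (116.7 − 1.76)/6.02 = 19.093.

19.09 bits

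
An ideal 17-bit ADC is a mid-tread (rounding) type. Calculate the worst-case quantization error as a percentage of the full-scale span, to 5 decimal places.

0.00038 %

Rounding → worst-case error = ½ LSB = V_FS/2^18, so 100/262144 = 0.00038147 % of full scale.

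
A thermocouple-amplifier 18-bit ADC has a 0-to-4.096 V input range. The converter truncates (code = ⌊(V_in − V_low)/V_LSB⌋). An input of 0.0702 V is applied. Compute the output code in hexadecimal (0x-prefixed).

code 0x118C (decimal 4492)

Full-scale span = 4.096 V; LSB = 4.096/2^18 = 15.62 µV.
Input sits at 4492.800 steps above V_low.
⌊·⌋(4492.800) = 4492.
In hexadecimal (0x-prefixed): 0x118C.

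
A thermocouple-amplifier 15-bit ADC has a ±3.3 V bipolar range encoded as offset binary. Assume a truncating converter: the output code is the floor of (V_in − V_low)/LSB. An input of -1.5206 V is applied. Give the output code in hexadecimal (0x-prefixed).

code 0x2282 (decimal 8834)

With 32768 levels over 6.6 V, one step is 201.42 µV.
(-1.5206 − (−3.3)) / 0.000201416 = 8834.451 LSBs.
So the output code is 8834.
In hexadecimal (0x-prefixed): 0x2282.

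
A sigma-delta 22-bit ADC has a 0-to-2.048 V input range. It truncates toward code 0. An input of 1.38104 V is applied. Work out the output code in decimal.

Full-scale span = 2.048 V; LSB = 2.048/2^22 = 0.49 µV.
(1.38104 − 0) / 4.88281e-07 = 2828369.920 LSBs.
So the output code is 2828369.

code 2828369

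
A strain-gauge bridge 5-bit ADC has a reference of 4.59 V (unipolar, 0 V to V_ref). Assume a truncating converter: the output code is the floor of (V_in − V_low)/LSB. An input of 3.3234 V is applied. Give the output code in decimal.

code 23

With 32 levels over 4.59 V, one step is 143.438 mV.
(3.3234 − 0) / 0.143437 = 23.170 LSBs.
So the output code is 23.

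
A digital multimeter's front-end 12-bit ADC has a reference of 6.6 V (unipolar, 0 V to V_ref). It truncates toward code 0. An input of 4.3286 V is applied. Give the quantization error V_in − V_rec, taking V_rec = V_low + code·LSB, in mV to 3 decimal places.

0.573 mV

One LSB is 6.6 V / 4096 = 1.611 mV.
(V_in − V_low)/LSB = (4.3286 − 0)/0.00161133 = 2686.3554 → code 2686 (floor).
V_rec = 0 + 2686·0.00161133 = 4.3280273 V.
V_in − V_rec = 0.000572656 V = 0.573 mV.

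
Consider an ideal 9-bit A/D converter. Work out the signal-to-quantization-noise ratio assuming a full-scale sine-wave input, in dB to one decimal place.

55.9 dB

SNR ≈ 6.02·N + 1.76 dB = 6.02·9 + 1.76 = 55.94 dB.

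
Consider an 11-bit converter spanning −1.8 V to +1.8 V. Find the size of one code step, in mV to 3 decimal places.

Full-scale span = 3.6 V.
LSB = 3.6 / 2^11 = 3.6 / 2048 = 0.00175781 V = 1.758 mV.

1.758 mV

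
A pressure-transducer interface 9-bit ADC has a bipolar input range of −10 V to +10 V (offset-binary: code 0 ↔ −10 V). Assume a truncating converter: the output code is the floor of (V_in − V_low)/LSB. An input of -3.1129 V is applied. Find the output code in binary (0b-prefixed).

code 0b10110000 (decimal 176)

With 512 levels over 20 V, one step is 39.062 mV.
Input sits at 176.310 steps above V_low.
So the output code is 176.
In binary (0b-prefixed): 0b10110000.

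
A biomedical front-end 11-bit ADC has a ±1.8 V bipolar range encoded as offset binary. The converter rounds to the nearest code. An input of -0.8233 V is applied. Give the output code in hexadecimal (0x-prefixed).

LSB = 3.6 V / 2048 = 1.758 mV.
Input sits at 555.634 steps above V_low.
So the output code is 556.
In hexadecimal (0x-prefixed): 0x22C.

code 0x22C (decimal 556)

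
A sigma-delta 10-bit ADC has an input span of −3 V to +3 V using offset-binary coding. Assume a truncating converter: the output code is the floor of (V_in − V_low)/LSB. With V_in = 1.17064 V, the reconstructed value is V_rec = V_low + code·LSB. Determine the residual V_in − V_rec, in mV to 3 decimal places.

Step size: 6 V ÷ 2^10 = 5.859 mV.
(1.17064 − (−3))/0.00585938 = 711.7892; ⌊·⌋ gives code 711.
V_rec = (−3) + 711·0.00585938 = 1.1660156 V.
V_in − V_rec = 0.00462438 V = 4.624 mV.

4.624 mV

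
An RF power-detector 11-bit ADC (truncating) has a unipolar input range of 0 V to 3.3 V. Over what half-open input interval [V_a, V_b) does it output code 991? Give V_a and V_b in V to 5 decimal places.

[1.59683 V, 1.59844 V)

LSB = 3.3/2^11 = 1.611 mV.
V_a = V_low + 991·LSB = 1.59683 V; V_b = V_low + 992·LSB = 1.59844 V.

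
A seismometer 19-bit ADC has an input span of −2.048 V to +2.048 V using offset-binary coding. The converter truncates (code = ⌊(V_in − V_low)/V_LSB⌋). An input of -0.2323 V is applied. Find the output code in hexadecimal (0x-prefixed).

LSB = 4.096 V / 524288 = 7.81 µV.
Input sits at 232409.600 steps above V_low.
Floor → code 232409.
In hexadecimal (0x-prefixed): 0x38BD9.

code 0x38BD9 (decimal 232409)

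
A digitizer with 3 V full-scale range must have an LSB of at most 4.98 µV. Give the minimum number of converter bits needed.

Number of steps required ≥ 3 V / 4.98 µV = 602409.64.
Need 2^N ≥ 602409.64; 2^19 = 524288, 2^20 = 1048576.
Minimum N = 20.

20 bits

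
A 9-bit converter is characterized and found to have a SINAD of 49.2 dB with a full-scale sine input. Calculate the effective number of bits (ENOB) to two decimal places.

7.88 bits

ENOB = (SINAD − 1.76) / 6.02 = (49.2 − 1.76)/6.02 = 7.880.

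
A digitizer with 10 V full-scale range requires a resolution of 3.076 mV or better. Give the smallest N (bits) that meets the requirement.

12 bits

Number of steps required ≥ 10 V / 3.076 mV = 3250.98.
Need 2^N ≥ 3250.98; 2^11 = 2048, 2^12 = 4096.
Minimum N = 12.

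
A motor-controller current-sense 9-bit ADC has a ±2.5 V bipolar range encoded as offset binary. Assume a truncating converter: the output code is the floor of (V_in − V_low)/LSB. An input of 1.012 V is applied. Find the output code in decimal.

Full-scale span = 5 V; LSB = 5/2^9 = 9.766 mV.
(1.012 − (−2.5)) / 0.00976562 = 359.629 LSBs.
⌊·⌋(359.629) = 359.

code 359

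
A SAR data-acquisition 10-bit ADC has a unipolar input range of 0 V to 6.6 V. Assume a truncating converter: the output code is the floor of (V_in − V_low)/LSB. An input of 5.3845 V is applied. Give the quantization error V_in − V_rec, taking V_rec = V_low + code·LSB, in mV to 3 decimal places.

2.664 mV

Step size: 6.6 V ÷ 2^10 = 6.445 mV.
(V_in − V_low)/LSB = (5.3845 − 0)/0.00644531 = 835.4133 → code 835 (floor).
Code 835 maps back to 0 + 835×0.00644531 V = 5.3818359 V.
V_in − V_rec = 0.00266406 V = 2.664 mV.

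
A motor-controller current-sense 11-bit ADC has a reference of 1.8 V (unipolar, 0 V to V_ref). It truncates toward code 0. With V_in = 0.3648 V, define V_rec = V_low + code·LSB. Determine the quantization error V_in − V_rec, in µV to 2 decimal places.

LSB = 1.8/2^11 = 0.879 mV.
(0.3648 − 0)/0.000878906 = 415.0613; ⌊·⌋ gives code 415.
V_rec = 0 + 415·0.000878906 = 0.36474609 V.
Difference: 5.39062e-05 V → 53.91 µV.

53.91 µV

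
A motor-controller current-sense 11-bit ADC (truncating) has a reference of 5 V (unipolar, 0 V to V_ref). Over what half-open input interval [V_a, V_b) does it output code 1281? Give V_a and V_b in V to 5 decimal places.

LSB = 5/2^11 = 2.441 mV.
V_a = V_low + 1281·LSB = 3.12744 V; V_b = V_low + 1282·LSB = 3.12988 V.

[3.12744 V, 3.12988 V)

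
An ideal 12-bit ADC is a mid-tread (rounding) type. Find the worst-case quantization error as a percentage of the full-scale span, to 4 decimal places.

0.0122 %

Rounding → worst-case error = ½ LSB = V_FS/2^13, so 100/8192 = 0.012207 % of full scale.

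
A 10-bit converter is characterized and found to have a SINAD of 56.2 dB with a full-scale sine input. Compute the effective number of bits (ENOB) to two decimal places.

ENOB = (SINAD − 1.76) / 6.02 = (56.2 − 1.76)/6.02 = 9.043.

9.04 bits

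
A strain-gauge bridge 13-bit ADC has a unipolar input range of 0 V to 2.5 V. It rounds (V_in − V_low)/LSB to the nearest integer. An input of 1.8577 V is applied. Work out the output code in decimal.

code 6087

Full-scale span = 2.5 V; LSB = 2.5/2^13 = 305.18 µV.
(V_in − V_low)/LSB = (1.8577 − 0) / 0.000305176 = 6087.311.
Round → code 6087.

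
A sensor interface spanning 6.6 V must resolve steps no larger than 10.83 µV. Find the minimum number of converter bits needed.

20 bits

Number of steps required ≥ 6.6 V / 10.83 µV = 609418.28.
Need 2^N ≥ 609418.28; 2^19 = 524288, 2^20 = 1048576.
Minimum N = 20.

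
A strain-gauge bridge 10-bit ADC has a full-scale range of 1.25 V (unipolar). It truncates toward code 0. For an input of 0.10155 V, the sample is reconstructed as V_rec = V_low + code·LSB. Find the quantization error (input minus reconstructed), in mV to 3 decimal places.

0.232 mV

One LSB is 1.25 V / 1024 = 1.221 mV.
(V_in − V_low)/LSB = (0.10155 − 0)/0.0012207 = 83.1898 → code 83 (floor).
Reconstructed: 0.10131836 V.
Difference: 0.000231641 V → 0.232 mV.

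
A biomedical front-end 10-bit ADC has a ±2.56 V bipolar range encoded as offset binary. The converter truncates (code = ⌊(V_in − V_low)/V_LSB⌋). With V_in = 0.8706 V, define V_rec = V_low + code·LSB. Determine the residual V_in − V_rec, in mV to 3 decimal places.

LSB = 5.12/2^10 = 5.000 mV.
(V_in − V_low)/LSB = (0.8706 − (−2.56))/0.005 = 686.1200 → code 686 (floor).
Reconstructed: 0.87 V.
V_in − V_rec = 0.0006 V = 0.600 mV.

0.600 mV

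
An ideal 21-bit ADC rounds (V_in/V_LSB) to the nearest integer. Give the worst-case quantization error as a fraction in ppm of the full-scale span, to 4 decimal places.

0.2384 ppm

Rounding → worst-case error = ½ LSB = V_FS/2^22, so 1e+06/4194304 = 0.238419 ppm of full scale.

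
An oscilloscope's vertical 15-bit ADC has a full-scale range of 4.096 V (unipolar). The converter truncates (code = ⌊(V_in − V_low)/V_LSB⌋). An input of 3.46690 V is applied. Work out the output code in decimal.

code 27735

With 32768 levels over 4.096 V, one step is 125.00 µV.
(V_in − V_low)/LSB = (3.46690 − 0) / 0.000125 = 27735.200.
Floor → code 27735.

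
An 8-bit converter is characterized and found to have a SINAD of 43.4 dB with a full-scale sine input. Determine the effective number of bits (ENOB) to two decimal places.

ENOB = (SINAD − 1.76) / 6.02 = (43.4 − 1.76)/6.02 = 6.917.

6.92 bits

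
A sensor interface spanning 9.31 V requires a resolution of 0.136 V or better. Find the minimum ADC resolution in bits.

Number of steps required ≥ 9.31 V / 0.136 V = 68.46.
Need 2^N ≥ 68.46; 2^6 = 64, 2^7 = 128.
Minimum N = 7.

7 bits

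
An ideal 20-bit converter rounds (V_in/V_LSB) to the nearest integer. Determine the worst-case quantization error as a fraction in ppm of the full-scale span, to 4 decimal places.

Rounding → worst-case error = ½ LSB = V_FS/2^21, so 1e+06/2097152 = 0.476837 ppm of full scale.

0.4768 ppm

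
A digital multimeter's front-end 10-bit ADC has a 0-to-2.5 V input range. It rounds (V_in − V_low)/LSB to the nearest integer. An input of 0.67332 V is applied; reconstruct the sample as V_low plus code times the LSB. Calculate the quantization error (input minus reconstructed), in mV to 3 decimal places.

Step size: 2.5 V ÷ 2^10 = 2.441 mV.
(0.67332 − 0)/0.00244141 = 275.7919; round gives code 276.
Reconstructed: 0.67382812 V.
Difference: -0.000508125 V → -0.508 mV.

-0.508 mV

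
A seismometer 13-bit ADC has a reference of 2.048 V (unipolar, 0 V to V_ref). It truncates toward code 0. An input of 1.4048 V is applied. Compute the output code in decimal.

code 5619

With 8192 levels over 2.048 V, one step is 250.00 µV.
(1.4048 − 0) / 0.00025 = 5619.200 LSBs.
Floor → code 5619.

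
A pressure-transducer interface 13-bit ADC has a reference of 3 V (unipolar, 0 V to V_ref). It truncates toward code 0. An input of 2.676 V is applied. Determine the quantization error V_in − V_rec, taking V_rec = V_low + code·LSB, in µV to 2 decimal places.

Step size: 3 V ÷ 2^13 = 366.21 µV.
(2.676 − 0)/0.000366211 = 7307.2640; ⌊·⌋ gives code 7307.
Code 7307 maps back to 0 + 7307×0.000366211 V = 2.6759033 V.
Difference: 9.66797e-05 V → 96.68 µV.

96.68 µV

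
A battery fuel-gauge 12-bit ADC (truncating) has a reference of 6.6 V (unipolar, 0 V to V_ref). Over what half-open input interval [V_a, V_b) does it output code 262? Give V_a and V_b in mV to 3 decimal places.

[422.168 mV, 423.779 mV)

LSB = 6.6/2^12 = 1.611 mV.
V_a = V_low + 262·LSB = 0.422168 V; V_b = V_low + 263·LSB = 0.423779 V.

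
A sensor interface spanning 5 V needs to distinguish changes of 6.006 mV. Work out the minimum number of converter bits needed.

Number of steps required ≥ 5 V / 6.006 mV = 832.50.
Need 2^N ≥ 832.50; 2^9 = 512, 2^10 = 1024.
Minimum N = 10.

10 bits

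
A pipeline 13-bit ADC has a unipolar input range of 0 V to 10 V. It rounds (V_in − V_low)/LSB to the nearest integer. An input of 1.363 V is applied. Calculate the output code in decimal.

Full-scale span = 10 V; LSB = 10/2^13 = 1.221 mV.
Input sits at 1116.570 steps above V_low.
So the output code is 1117.

code 1117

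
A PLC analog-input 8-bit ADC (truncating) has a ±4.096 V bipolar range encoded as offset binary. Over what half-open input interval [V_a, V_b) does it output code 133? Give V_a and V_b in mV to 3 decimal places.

[160.000 mV, 192.000 mV)

LSB = 8.192/2^8 = 32.000 mV.
V_a = V_low + 133·LSB = 0.16 V; V_b = V_low + 134·LSB = 0.192 V.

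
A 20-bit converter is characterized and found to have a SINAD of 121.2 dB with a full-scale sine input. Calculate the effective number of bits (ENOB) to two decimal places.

ENOB = (SINAD − 1.76) / 6.02 = (121.2 − 1.76)/6.02 = 19.841.

19.84 bits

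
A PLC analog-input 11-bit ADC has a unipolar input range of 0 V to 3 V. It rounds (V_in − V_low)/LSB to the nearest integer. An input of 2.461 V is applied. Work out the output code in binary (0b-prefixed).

code 0b11010010000 (decimal 1680)

With 2048 levels over 3 V, one step is 1.465 mV.
(V_in − V_low)/LSB = (2.461 − 0) / 0.00146484 = 1680.043.
Round → code 1680.
In binary (0b-prefixed): 0b11010010000.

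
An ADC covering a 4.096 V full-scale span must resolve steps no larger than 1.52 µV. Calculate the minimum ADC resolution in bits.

22 bits

Number of steps required ≥ 4.096 V / 1.52 µV = 2694736.84.
Need 2^N ≥ 2694736.84; 2^21 = 2097152, 2^22 = 4194304.
Minimum N = 22.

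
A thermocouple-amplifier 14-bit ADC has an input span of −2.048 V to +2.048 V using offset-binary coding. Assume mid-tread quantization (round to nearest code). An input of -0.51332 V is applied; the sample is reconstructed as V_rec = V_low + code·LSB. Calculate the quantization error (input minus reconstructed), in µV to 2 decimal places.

-70.00 µV

One LSB is 4.096 V / 16384 = 250.00 µV.
Scaled input = 6138.7200 LSBs, so code = 6139.
Code 6139 maps back to (−2.048) + 6139×0.00025 V = -0.51325 V.
Error = -0.51332 − (−0.51325) = -7e-05 V = -70.00 µV.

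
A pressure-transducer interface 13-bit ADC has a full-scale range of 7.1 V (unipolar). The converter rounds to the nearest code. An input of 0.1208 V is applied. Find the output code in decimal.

LSB = 7.1 V / 8192 = 0.867 mV.
Input sits at 139.379 steps above V_low.
Round → code 139.

code 139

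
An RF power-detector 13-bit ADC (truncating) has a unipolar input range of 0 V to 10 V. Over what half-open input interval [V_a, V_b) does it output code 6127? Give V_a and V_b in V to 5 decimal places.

[7.47925 V, 7.48047 V)

LSB = 10/2^13 = 1.221 mV.
V_a = V_low + 6127·LSB = 7.47925 V; V_b = V_low + 6128·LSB = 7.48047 V.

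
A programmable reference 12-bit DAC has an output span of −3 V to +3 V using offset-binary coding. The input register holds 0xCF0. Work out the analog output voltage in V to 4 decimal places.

LSB = 6 V / 2^12 = 1.465 mV.
Code 0xCF0 = 3312 decimal.
V_out = (−3) + 3312 × 0.00146484 V = 1.85156 V.

1.8516 V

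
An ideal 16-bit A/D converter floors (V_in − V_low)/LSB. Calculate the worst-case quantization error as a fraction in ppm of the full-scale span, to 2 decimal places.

Truncating → worst-case error = 1 LSB = V_FS/2^16, so 1e+06/65536 = 15.2588 ppm of full scale.

15.26 ppm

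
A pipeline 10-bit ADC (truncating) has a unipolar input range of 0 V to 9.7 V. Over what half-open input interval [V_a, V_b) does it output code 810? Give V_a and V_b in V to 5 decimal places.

LSB = 9.7/2^10 = 9.473 mV.
V_a = V_low + 810·LSB = 7.67285 V; V_b = V_low + 811·LSB = 7.68232 V.

[7.67285 V, 7.68232 V)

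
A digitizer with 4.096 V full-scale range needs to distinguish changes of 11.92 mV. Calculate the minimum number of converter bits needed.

Number of steps required ≥ 4.096 V / 11.92 mV = 343.62.
Need 2^N ≥ 343.62; 2^8 = 256, 2^9 = 512.
Minimum N = 9.

9 bits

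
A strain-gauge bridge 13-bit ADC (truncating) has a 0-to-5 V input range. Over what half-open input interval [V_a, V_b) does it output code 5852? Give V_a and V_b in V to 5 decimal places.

[3.57178 V, 3.57239 V)

LSB = 5/2^13 = 0.610 mV.
V_a = V_low + 5852·LSB = 3.57178 V; V_b = V_low + 5853·LSB = 3.57239 V.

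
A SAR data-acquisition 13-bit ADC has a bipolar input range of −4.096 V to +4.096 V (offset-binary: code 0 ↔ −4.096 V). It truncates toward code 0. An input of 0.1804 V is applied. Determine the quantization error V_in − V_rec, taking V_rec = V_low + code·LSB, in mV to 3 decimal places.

One LSB is 8.192 V / 8192 = 1.000 mV.
(0.1804 − (−4.096))/0.001 = 4276.4000; ⌊·⌋ gives code 4276.
Reconstructed: 0.18 V.
Error = 0.1804 − 0.18 = 0.0004 V = 0.400 mV.

0.400 mV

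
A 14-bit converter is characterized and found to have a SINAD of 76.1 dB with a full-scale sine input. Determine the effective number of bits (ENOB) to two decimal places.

ENOB = (SINAD − 1.76) / 6.02 = (76.1 − 1.76)/6.02 = 12.349.

12.35 bits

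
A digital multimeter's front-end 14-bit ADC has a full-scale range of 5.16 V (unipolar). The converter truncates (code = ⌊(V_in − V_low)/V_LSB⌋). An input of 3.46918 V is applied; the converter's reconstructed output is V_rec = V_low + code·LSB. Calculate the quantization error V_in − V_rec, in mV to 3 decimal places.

LSB = 5.16/2^14 = 314.94 µV.
(V_in − V_low)/LSB = (3.46918 − 0)/0.000314941 = 11015.3188 → code 11015 (floor).
Code 11015 maps back to 0 + 11015×0.000314941 V = 3.4690796 V.
Difference: 0.00010041 V → 0.100 mV.

0.100 mV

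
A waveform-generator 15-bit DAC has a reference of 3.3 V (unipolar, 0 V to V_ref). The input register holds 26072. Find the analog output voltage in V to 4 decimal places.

LSB = 3.3 V / 2^15 = 100.71 µV.
V_out = 0 + 26072 × 0.000100708 V = 2.62566 V.

2.6257 V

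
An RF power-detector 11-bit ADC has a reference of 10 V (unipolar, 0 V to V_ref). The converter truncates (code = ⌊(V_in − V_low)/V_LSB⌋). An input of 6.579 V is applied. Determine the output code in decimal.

code 1347

LSB = 10 V / 2048 = 4.883 mV.
(6.579 − 0) / 0.00488281 = 1347.379 LSBs.
Floor → code 1347.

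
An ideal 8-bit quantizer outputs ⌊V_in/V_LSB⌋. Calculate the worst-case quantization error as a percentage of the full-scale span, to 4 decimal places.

0.3906 %

Truncating → worst-case error = 1 LSB = V_FS/2^8, so 100/256 = 0.390625 % of full scale.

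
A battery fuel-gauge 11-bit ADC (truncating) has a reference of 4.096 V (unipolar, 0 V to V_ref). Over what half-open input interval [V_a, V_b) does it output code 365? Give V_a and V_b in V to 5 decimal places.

LSB = 4.096/2^11 = 2.000 mV.
V_a = V_low + 365·LSB = 0.73 V; V_b = V_low + 366·LSB = 0.732 V.

[0.73000 V, 0.73200 V)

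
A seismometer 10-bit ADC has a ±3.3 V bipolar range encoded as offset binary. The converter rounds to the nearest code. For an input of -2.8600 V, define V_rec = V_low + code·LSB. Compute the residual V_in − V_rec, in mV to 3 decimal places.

LSB = 6.6/2^10 = 6.445 mV.
(V_in − V_low)/LSB = (-2.8600 − (−3.3))/0.00644531 = 68.2667 → code 68 (round).
Reconstructed: -2.8617188 V.
Error = -2.8600 − (−2.8617188) = 0.00171875 V = 1.719 mV.

1.719 mV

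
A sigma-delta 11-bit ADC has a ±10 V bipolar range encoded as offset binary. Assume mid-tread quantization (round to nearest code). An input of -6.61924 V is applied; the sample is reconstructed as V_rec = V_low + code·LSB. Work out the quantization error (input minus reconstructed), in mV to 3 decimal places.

1.854 mV

LSB = 20/2^11 = 9.766 mV.
Scaled input = 346.1898 LSBs, so code = 346.
Code 346 maps back to (−10) + 346×0.00976562 V = -6.6210938 V.
Difference: 0.00185375 V → 1.854 mV.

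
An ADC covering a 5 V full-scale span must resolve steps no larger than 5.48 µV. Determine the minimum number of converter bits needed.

Number of steps required ≥ 5 V / 5.48 µV = 912408.76.
Need 2^N ≥ 912408.76; 2^19 = 524288, 2^20 = 1048576.
Minimum N = 20.

20 bits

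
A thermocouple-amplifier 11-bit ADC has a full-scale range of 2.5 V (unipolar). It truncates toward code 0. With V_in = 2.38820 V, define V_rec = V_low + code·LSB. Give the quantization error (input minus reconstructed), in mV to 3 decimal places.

0.505 mV

LSB = 2.5/2^11 = 1.221 mV.
Scaled input = 1956.4134 LSBs, so code = 1956.
Code 1956 maps back to 0 + 1956×0.0012207 V = 2.3876953 V.
V_in − V_rec = 0.000504688 V = 0.505 mV.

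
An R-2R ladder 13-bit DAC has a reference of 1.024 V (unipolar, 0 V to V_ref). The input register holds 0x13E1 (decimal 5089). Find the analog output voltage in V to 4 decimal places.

LSB = 1.024 V / 2^13 = 125.00 µV.
Code 0x13E1 = 5089 decimal.
V_out = 0 + 5089 × 0.000125 V = 0.636125 V.

0.6361 V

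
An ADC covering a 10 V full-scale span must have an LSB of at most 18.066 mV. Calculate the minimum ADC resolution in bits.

10 bits

Number of steps required ≥ 10 V / 18.066 mV = 553.53.
Need 2^N ≥ 553.53; 2^9 = 512, 2^10 = 1024.
Minimum N = 10.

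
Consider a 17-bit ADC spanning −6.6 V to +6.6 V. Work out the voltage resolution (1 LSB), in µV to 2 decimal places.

100.71 µV

Full-scale span = 13.2 V.
LSB = 13.2 / 2^17 = 13.2 / 131072 = 0.000100708 V = 100.71 µV.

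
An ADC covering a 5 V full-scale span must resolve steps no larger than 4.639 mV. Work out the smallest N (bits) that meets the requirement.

11 bits

Number of steps required ≥ 5 V / 4.639 mV = 1077.82.
Need 2^N ≥ 1077.82; 2^10 = 1024, 2^11 = 2048.
Minimum N = 11.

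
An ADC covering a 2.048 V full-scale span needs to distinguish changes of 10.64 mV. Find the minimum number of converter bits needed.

8 bits

Number of steps required ≥ 2.048 V / 10.64 mV = 192.48.
Need 2^N ≥ 192.48; 2^7 = 128, 2^8 = 256.
Minimum N = 8.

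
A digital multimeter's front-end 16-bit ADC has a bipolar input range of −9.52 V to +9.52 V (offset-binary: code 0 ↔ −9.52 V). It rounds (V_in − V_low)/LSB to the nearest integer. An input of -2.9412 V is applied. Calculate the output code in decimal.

code 22644

Full-scale span = 19.04 V; LSB = 19.04/2^16 = 290.53 µV.
(V_in − V_low)/LSB = (-2.9412 − (−9.52)) / 0.000290527 = 22644.340.
Round → code 22644.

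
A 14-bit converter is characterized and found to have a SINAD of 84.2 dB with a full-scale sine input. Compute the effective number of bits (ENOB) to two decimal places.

ENOB = (SINAD − 1.76) / 6.02 = (84.2 − 1.76)/6.02 = 13.694.

13.69 bits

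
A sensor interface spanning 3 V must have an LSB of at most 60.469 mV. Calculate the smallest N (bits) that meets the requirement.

6 bits

Number of steps required ≥ 3 V / 60.469 mV = 49.61.
Need 2^N ≥ 49.61; 2^5 = 32, 2^6 = 64.
Minimum N = 6.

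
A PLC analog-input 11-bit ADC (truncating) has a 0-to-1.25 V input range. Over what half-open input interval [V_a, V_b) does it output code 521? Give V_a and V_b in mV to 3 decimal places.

LSB = 1.25/2^11 = 0.610 mV.
V_a = V_low + 521·LSB = 0.317993 V; V_b = V_low + 522·LSB = 0.318604 V.

[317.993 mV, 318.604 mV)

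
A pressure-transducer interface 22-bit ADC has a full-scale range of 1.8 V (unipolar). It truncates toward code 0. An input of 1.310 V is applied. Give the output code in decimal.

With 4194304 levels over 1.8 V, one step is 0.43 µV.
(V_in − V_low)/LSB = (1.310 − 0) / 4.29153e-07 = 3052521.244.
⌊·⌋(3052521.244) = 3052521.

code 3052521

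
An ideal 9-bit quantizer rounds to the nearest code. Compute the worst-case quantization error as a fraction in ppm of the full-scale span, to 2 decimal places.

976.56 ppm

Rounding → worst-case error = ½ LSB = V_FS/2^10, so 1e+06/1024 = 976.562 ppm of full scale.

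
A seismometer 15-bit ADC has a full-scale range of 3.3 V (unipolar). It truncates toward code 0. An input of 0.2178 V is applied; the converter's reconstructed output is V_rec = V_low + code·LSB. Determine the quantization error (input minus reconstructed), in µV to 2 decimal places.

LSB = 3.3/2^15 = 100.71 µV.
Scaled input = 2162.6880 LSBs, so code = 2162.
Code 2162 maps back to 0 + 2162×0.000100708 V = 0.21773071 V.
V_in − V_rec = 6.92871e-05 V = 69.29 µV.

69.29 µV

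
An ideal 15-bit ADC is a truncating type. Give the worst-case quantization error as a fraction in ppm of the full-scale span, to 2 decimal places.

30.52 ppm

Truncating → worst-case error = 1 LSB = V_FS/2^15, so 1e+06/32768 = 30.5176 ppm of full scale.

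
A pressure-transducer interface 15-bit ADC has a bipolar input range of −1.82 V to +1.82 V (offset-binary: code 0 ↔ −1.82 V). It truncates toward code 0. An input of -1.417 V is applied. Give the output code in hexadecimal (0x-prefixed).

code 0xE2B (decimal 3627)

With 32768 levels over 3.64 V, one step is 111.08 µV.
(V_in − V_low)/LSB = (-1.417 − (−1.82)) / 0.000111084 = 3627.886.
⌊·⌋(3627.886) = 3627.
In hexadecimal (0x-prefixed): 0xE2B.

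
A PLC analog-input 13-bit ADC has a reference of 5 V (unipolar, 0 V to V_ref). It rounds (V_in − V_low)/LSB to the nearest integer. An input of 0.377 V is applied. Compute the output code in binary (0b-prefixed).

code 0b1001101010 (decimal 618)

With 8192 levels over 5 V, one step is 0.610 mV.
Input sits at 617.677 steps above V_low.
round(617.677) = 618.
In binary (0b-prefixed): 0b1001101010.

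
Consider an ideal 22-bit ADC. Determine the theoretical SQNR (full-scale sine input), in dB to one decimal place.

134.2 dB

SNR ≈ 6.02·N + 1.76 dB = 6.02·22 + 1.76 = 134.20 dB.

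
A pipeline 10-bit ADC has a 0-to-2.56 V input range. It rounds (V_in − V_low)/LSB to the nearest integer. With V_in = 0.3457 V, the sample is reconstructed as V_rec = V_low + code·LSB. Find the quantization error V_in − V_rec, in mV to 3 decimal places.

LSB = 2.56/2^10 = 2.500 mV.
Scaled input = 138.2800 LSBs, so code = 138.
Reconstructed: 0.345 V.
Difference: 0.0007 V → 0.700 mV.

0.700 mV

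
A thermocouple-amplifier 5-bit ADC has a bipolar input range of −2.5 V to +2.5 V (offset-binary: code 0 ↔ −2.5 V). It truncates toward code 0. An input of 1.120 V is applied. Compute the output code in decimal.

code 23

LSB = 5 V / 32 = 156.250 mV.
Input sits at 23.168 steps above V_low.
Floor → code 23.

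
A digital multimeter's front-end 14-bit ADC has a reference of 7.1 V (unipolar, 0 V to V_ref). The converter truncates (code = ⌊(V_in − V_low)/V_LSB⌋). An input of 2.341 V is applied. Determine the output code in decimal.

code 5402

LSB = 7.1 V / 16384 = 433.35 µV.
Input sits at 5402.105 steps above V_low.
So the output code is 5402.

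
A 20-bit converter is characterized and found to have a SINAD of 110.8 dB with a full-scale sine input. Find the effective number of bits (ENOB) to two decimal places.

18.11 bits

ENOB = (SINAD − 1.76) / 6.02 = (110.8 − 1.76)/6.02 = 18.113.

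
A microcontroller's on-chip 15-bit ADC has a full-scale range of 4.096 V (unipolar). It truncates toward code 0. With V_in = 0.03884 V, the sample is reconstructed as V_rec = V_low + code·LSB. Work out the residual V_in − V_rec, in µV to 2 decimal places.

One LSB is 4.096 V / 32768 = 125.00 µV.
Scaled input = 310.7200 LSBs, so code = 310.
Reconstructed: 0.03875 V.
V_in − V_rec = 9e-05 V = 90.00 µV.

90.00 µV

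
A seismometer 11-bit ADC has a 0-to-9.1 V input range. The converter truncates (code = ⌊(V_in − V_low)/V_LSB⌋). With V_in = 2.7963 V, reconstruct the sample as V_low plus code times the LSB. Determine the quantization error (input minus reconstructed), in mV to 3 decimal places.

LSB = 9.1/2^11 = 4.443 mV.
(2.7963 − 0)/0.00444336 = 629.3211; ⌊·⌋ gives code 629.
Reconstructed: 2.794873 V.
Error = 2.7963 − 2.794873 = 0.00142695 V = 1.427 mV.

1.427 mV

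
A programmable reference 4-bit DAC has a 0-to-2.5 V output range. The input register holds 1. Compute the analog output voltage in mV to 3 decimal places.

156.250 mV

LSB = 2.5 V / 2^4 = 156.250 mV.
V_out = 0 + 1 × 0.15625 V = 0.15625 V.
= 156.250 mV.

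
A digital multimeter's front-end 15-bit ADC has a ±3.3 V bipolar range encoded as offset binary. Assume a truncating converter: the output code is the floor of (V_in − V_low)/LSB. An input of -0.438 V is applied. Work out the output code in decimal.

code 14209

Full-scale span = 6.6 V; LSB = 6.6/2^15 = 201.42 µV.
(V_in − V_low)/LSB = (-0.438 − (−3.3)) / 0.000201416 = 14209.396.
So the output code is 14209.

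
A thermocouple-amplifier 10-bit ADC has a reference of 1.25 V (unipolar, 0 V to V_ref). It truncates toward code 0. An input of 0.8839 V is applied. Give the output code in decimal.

Full-scale span = 1.25 V; LSB = 1.25/2^10 = 1.221 mV.
Input sits at 724.091 steps above V_low.
Floor → code 724.

code 724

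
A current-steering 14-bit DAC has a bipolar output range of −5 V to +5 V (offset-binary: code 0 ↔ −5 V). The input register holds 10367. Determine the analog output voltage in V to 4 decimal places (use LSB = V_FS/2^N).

1.3275 V

LSB = 10 V / 2^14 = 0.610 mV.
V_out = (−5) + 10367 × 0.000610352 V = 1.32751 V.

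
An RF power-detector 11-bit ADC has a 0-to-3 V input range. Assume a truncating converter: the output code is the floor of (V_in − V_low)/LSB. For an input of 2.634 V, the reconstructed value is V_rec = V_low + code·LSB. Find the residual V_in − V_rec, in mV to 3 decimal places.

LSB = 3/2^11 = 1.465 mV.
Scaled input = 1798.1440 LSBs, so code = 1798.
Reconstructed: 2.6337891 V.
Error = 2.634 − 2.6337891 = 0.000210937 V = 0.211 mV.

0.211 mV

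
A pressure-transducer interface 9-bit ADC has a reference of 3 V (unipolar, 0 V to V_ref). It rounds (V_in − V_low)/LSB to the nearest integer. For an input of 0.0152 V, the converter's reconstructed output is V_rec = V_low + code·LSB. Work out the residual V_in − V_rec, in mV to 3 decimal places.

-2.378 mV

One LSB is 3 V / 512 = 5.859 mV.
(0.0152 − 0)/0.00585938 = 2.5941; round gives code 3.
Reconstructed: 0.017578125 V.
Difference: -0.00237813 V → -2.378 mV.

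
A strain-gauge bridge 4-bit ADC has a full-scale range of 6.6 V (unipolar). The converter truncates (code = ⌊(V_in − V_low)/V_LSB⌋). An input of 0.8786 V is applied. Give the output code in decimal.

LSB = 6.6 V / 16 = 412.500 mV.
(V_in − V_low)/LSB = (0.8786 − 0) / 0.4125 = 2.130.
⌊·⌋(2.130) = 2.

code 2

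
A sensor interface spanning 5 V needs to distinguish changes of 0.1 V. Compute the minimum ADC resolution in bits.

Number of steps required ≥ 5 V / 0.1 V = 50.00.
Need 2^N ≥ 50.00; 2^5 = 32, 2^6 = 64.
Minimum N = 6.

6 bits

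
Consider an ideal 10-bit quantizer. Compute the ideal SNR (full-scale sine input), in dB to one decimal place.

62.0 dB

SNR ≈ 6.02·N + 1.76 dB = 6.02·10 + 1.76 = 61.96 dB.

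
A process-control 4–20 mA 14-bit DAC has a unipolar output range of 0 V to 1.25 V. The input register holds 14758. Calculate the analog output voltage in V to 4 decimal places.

LSB = 1.25 V / 2^14 = 76.29 µV.
V_out = 0 + 14758 × 7.62939e-05 V = 1.12595 V.

1.1259 V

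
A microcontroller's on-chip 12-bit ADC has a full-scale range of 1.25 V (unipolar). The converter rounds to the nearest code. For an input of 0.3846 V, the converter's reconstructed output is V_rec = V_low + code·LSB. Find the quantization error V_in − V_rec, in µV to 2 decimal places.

78.52 µV

LSB = 1.25/2^12 = 305.18 µV.
Scaled input = 1260.2573 LSBs, so code = 1260.
Reconstructed: 0.38452148 V.
V_in − V_rec = 7.85156e-05 V = 78.52 µV.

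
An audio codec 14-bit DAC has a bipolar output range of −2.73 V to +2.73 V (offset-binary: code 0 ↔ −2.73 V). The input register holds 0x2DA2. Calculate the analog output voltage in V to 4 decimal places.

1.1630 V

LSB = 5.46 V / 2^14 = 333.25 µV.
Code 0x2DA2 = 11682 decimal.
V_out = (−2.73) + 11682 × 0.000333252 V = 1.16305 V.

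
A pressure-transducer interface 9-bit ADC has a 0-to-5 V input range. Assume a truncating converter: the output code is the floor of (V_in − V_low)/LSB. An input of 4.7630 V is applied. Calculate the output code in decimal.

code 487

LSB = 5 V / 512 = 9.766 mV.
(V_in − V_low)/LSB = (4.7630 − 0) / 0.00976562 = 487.731.
Floor → code 487.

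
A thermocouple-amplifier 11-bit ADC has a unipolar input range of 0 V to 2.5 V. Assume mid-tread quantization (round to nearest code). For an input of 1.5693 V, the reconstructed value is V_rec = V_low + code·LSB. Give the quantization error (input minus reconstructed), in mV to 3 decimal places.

-0.524 mV

One LSB is 2.5 V / 2048 = 1.221 mV.
Scaled input = 1285.5706 LSBs, so code = 1286.
Reconstructed: 1.5698242 V.
Difference: -0.000524219 V → -0.524 mV.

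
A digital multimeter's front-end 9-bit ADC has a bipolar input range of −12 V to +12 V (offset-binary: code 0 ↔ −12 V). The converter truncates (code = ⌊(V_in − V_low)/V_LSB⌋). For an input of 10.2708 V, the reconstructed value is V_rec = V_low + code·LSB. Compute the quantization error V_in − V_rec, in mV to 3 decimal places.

Step size: 24 V ÷ 2^9 = 46.875 mV.
Scaled input = 475.1104 LSBs, so code = 475.
V_rec = (−12) + 475·0.046875 = 10.265625 V.
Difference: 0.005175 V → 5.175 mV.

5.175 mV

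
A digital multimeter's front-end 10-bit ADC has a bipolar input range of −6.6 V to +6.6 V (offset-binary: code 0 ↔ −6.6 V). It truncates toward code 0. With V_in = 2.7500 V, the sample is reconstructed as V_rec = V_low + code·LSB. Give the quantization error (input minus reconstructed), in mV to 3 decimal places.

4.297 mV

One LSB is 13.2 V / 1024 = 12.891 mV.
Scaled input = 725.3333 LSBs, so code = 725.
Reconstructed: 2.7457031 V.
Difference: 0.00429688 V → 4.297 mV.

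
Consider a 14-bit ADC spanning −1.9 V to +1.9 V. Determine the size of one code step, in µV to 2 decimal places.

Full-scale span = 3.8 V.
LSB = 3.8 / 2^14 = 3.8 / 16384 = 0.000231934 V = 231.93 µV.

231.93 µV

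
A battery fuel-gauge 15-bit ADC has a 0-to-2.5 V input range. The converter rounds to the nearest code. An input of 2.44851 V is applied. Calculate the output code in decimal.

code 32093

LSB = 2.5 V / 32768 = 76.29 µV.
(V_in − V_low)/LSB = (2.44851 − 0) / 7.62939e-05 = 32093.110.
round(32093.110) = 32093.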